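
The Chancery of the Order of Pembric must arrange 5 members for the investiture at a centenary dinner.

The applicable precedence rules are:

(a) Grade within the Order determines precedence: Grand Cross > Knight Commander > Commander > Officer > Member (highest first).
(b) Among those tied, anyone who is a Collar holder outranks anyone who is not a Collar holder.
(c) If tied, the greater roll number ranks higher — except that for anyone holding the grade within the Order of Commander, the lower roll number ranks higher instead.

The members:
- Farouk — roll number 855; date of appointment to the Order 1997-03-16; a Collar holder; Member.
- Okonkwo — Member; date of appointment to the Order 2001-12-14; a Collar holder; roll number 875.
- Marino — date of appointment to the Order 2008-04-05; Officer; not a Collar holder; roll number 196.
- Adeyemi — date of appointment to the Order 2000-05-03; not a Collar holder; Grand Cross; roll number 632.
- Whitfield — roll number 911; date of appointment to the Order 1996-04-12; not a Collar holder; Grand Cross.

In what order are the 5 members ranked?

Whitfield, Adeyemi, Marino, Okonkwo, Farouk

By grade within the Order: Whitfield and Adeyemi (Grand Cross); then Marino (Officer); then Okonkwo and Farouk (Member).
Whitfield and Adeyemi are each not a Collar holder, so the next rule applies.
Among Whitfield and Adeyemi, by roll number (higher first): Whitfield (911) before Adeyemi (632).
Okonkwo and Farouk are each a Collar holder, so the next rule applies.
Among Okonkwo and Farouk, by roll number (higher first): Okonkwo (875) before Farouk (855).
Full order: Whitfield, Adeyemi, Marino, Okonkwo, Farouk.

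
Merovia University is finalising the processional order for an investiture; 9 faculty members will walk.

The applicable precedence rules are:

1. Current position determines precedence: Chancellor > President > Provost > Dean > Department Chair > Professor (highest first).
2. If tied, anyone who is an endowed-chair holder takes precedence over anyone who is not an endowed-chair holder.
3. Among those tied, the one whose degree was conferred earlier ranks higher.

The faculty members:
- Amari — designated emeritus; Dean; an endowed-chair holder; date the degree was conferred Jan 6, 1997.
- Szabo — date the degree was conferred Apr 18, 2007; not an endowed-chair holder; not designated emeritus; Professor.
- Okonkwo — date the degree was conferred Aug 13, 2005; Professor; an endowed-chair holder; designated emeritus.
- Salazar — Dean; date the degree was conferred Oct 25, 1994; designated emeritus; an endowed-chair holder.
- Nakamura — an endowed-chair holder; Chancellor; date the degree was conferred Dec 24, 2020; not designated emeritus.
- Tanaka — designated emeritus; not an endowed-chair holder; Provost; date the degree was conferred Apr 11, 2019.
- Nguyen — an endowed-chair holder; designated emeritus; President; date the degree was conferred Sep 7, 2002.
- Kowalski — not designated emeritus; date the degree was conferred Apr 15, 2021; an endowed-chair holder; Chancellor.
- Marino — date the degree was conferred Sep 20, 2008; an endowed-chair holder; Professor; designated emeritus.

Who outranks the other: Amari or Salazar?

By current position: Nakamura and Kowalski (Chancellor); then Nguyen (President); then Tanaka (Provost); then Salazar and Amari (Dean); then Okonkwo, Marino and Szabo (Professor).
Nakamura and Kowalski are each an endowed-chair holder, so the next rule applies.
Among Nakamura and Kowalski, by date the degree was conferred (earlier first): Nakamura (Dec 24, 2020) before Kowalski (Apr 15, 2021).
Salazar and Amari are each an endowed-chair holder, so the next rule applies.
Among Salazar and Amari, by date the degree was conferred (earlier first): Salazar (Oct 25, 1994) before Amari (Jan 6, 1997).
Among Okonkwo, Marino and Szabo, an endowed-chair holder before not an endowed-chair holder: Okonkwo and Marino (an endowed-chair holder) before Szabo (not an endowed-chair holder).
Among Okonkwo and Marino, by date the degree was conferred (earlier first): Okonkwo (Aug 13, 2005) before Marino (Sep 20, 2008).
So Salazar takes precedence.

Salazar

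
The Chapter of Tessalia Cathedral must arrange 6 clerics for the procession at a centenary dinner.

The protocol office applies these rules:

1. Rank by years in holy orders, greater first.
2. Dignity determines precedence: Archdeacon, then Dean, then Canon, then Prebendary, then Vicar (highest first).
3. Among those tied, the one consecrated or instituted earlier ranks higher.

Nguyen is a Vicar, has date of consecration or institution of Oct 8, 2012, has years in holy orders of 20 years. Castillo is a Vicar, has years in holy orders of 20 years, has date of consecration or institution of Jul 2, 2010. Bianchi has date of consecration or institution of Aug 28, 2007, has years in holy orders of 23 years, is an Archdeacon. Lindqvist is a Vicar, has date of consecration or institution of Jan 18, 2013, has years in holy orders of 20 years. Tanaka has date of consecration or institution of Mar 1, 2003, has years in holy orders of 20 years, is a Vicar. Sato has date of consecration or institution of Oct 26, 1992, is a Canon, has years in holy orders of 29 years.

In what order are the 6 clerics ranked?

Sato, Bianchi, Tanaka, Castillo, Nguyen, Lindqvist

By years in holy orders (higher first): Sato (29 years); then Bianchi (23 years); then Tanaka, Castillo, Nguyen and Lindqvist (each 20 years).
Tanaka, Castillo, Nguyen and Lindqvist are each Vicar, so the next rule applies.
Among Tanaka, Castillo, Nguyen and Lindqvist, by date of consecration or institution (earlier first): Tanaka (Mar 1, 2003) before Castillo (Jul 2, 2010) before Nguyen (Oct 8, 2012) before Lindqvist (Jan 18, 2013).
Full order: Sato, Bianchi, Tanaka, Castillo, Nguyen, Lindqvist.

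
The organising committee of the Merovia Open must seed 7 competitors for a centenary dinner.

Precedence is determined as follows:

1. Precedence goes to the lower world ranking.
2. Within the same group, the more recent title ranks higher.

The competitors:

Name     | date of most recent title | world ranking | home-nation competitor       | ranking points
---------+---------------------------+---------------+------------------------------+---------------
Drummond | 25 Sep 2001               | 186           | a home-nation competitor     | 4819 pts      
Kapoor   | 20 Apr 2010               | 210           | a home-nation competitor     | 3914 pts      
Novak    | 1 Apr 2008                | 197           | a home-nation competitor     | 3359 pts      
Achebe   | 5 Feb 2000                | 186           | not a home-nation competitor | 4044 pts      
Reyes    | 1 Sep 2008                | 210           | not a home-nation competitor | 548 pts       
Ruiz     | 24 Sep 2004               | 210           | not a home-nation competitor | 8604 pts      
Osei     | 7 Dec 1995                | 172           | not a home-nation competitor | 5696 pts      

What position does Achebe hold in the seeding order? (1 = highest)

By world ranking (lower first): Osei (172); then Drummond and Achebe (both 186); then Novak (197); then Kapoor, Reyes and Ruiz (each 210).
Among Drummond and Achebe, by date of most recent title (later first): Drummond (25 Sep 2001) before Achebe (5 Feb 2000).
Among Kapoor, Reyes and Ruiz, by date of most recent title (later first): Kapoor (20 Apr 2010) before Reyes (1 Sep 2008) before Ruiz (24 Sep 2004).
Order: Osei, Drummond, Achebe, Novak, Kapoor, Reyes, Ruiz. So position 3.

3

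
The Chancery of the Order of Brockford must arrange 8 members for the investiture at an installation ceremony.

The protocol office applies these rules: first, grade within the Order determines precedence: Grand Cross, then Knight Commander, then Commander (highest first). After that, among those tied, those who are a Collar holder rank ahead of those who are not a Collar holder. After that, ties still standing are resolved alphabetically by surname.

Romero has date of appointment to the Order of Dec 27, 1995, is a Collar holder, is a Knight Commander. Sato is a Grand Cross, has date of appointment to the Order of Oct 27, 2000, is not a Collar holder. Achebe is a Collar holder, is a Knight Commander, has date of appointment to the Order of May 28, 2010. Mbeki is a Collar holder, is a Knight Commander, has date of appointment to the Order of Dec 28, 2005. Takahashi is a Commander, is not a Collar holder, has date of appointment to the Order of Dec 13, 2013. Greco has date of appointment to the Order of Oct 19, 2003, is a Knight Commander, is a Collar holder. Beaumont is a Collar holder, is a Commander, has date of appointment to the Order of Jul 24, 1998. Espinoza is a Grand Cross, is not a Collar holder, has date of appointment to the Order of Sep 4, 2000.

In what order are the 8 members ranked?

By grade within the Order: Espinoza and Sato (Grand Cross); then Achebe, Greco, Mbeki and Romero (Knight Commander); then Beaumont and Takahashi (Commander).
Espinoza and Sato are each not a Collar holder, so the next rule applies.
Among Espinoza and Sato, alphabetically by surname: Espinoza before Sato.
Achebe, Greco, Mbeki and Romero are each a Collar holder, so the next rule applies.
Among Achebe, Greco, Mbeki and Romero, alphabetically by surname: Achebe before Greco before Mbeki before Romero.
Among Beaumont and Takahashi, a Collar holder before not a Collar holder: Beaumont (a Collar holder) before Takahashi (not a Collar holder).
Full order: Espinoza, Sato, Achebe, Greco, Mbeki, Romero, Beaumont, Takahashi.

Espinoza, Sato, Achebe, Greco, Mbeki, Romero, Beaumont, Takahashi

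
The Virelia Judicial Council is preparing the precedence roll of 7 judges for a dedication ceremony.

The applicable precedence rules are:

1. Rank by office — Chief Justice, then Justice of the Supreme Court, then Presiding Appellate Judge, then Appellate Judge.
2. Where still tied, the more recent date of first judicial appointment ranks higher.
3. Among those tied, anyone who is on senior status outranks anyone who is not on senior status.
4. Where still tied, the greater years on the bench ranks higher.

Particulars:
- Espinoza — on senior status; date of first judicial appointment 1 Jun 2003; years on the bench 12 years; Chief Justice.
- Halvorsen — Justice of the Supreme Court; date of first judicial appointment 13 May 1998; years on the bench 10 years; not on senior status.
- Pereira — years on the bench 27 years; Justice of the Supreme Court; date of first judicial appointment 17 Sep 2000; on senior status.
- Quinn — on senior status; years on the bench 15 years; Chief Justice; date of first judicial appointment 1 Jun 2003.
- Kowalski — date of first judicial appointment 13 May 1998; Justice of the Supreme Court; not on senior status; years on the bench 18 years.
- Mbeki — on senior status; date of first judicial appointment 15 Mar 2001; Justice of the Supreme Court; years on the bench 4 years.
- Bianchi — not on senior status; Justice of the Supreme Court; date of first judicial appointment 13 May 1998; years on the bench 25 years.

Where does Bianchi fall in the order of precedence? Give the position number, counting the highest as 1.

By office: Quinn and Espinoza (Chief Justice); then Mbeki, Pereira, Bianchi, Kowalski and Halvorsen (Justice of the Supreme Court).
Quinn and Espinoza both have date of first judicial appointment 1 Jun 2003, so the next rule applies.
Quinn and Espinoza are each on senior status, so the next rule applies.
Among Quinn and Espinoza, by years on the bench (higher first): Quinn (15 years) before Espinoza (12 years).
Among Mbeki, Pereira, Bianchi, Kowalski and Halvorsen, by date of first judicial appointment (later first): Mbeki (15 Mar 2001) before Pereira (17 Sep 2000) before Bianchi, Kowalski and Halvorsen (13 May 1998).
Bianchi, Kowalski and Halvorsen are each not on senior status, so the next rule applies.
Among Bianchi, Kowalski and Halvorsen, by years on the bench (higher first): Bianchi (25 years) before Kowalski (18 years) before Halvorsen (10 years).
Order: Quinn, Espinoza, Mbeki, Pereira, Bianchi, Kowalski, Halvorsen. So position 5.

5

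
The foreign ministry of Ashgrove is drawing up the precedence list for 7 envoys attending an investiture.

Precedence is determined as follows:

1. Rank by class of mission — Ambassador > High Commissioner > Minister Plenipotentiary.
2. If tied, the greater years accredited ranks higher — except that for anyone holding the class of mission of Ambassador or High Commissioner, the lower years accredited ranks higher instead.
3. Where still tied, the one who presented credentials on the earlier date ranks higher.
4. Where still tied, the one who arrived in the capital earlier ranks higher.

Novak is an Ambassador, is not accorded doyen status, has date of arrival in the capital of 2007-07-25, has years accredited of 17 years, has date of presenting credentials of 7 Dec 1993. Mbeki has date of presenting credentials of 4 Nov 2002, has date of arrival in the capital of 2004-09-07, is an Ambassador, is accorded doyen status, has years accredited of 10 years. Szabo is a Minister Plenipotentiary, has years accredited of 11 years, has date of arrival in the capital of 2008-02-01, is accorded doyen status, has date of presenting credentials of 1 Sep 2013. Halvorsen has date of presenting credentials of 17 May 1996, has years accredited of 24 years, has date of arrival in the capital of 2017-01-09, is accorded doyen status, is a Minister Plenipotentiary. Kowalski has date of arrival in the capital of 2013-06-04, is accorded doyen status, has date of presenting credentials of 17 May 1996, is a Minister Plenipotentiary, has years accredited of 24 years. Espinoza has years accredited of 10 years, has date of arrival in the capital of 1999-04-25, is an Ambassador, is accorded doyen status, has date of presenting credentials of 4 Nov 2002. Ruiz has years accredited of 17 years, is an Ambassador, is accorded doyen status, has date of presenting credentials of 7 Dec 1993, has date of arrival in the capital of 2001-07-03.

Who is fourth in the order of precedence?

Novak

By class of mission: Espinoza, Mbeki, Ruiz and Novak (Ambassador); then Kowalski, Halvorsen and Szabo (Minister Plenipotentiary).
Among Espinoza, Mbeki, Ruiz and Novak, by years accredited (lower first) (reversed rule for this group): Espinoza and Mbeki (10 years) before Ruiz and Novak (17 years).
Espinoza and Mbeki both have date of presenting credentials 4 Nov 2002, so the next rule applies.
Among Espinoza and Mbeki, by date of arrival in the capital (earlier first): Espinoza (1999-04-25) before Mbeki (2004-09-07).
Ruiz and Novak both have date of presenting credentials 7 Dec 1993, so the next rule applies.
Among Ruiz and Novak, by date of arrival in the capital (earlier first): Ruiz (2001-07-03) before Novak (2007-07-25).
Among Kowalski, Halvorsen and Szabo, by years accredited (higher first): Kowalski and Halvorsen (24 years) before Szabo (11 years).
Kowalski and Halvorsen both have date of presenting credentials 17 May 1996, so the next rule applies.
Among Kowalski and Halvorsen, by date of arrival in the capital (earlier first): Kowalski (2013-06-04) before Halvorsen (2017-01-09).
Order: Espinoza, Mbeki, Ruiz, Novak, Kowalski, Halvorsen, Szabo.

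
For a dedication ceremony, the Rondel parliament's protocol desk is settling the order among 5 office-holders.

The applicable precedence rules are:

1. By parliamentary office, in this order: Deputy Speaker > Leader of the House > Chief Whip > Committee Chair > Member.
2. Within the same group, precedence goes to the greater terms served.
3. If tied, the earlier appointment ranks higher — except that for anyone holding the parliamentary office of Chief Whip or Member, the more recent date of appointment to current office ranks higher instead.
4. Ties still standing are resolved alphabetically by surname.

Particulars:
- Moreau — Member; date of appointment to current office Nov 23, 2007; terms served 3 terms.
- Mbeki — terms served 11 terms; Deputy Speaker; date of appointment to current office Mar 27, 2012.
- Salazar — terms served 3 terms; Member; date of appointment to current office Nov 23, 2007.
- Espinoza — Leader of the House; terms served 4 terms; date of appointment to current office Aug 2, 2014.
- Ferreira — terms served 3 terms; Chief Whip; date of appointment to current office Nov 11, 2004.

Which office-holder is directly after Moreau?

Salazar

By parliamentary office: Mbeki (Deputy Speaker); then Espinoza (Leader of the House); then Ferreira (Chief Whip); then Moreau and Salazar (Member).
Moreau and Salazar both have terms served 3 terms, so the next rule applies.
Moreau and Salazar both have date of appointment to current office Nov 23, 2007, so the next rule applies.
Among Moreau and Salazar, alphabetically by surname: Moreau before Salazar.
Order: Mbeki, Espinoza, Ferreira, Moreau, Salazar.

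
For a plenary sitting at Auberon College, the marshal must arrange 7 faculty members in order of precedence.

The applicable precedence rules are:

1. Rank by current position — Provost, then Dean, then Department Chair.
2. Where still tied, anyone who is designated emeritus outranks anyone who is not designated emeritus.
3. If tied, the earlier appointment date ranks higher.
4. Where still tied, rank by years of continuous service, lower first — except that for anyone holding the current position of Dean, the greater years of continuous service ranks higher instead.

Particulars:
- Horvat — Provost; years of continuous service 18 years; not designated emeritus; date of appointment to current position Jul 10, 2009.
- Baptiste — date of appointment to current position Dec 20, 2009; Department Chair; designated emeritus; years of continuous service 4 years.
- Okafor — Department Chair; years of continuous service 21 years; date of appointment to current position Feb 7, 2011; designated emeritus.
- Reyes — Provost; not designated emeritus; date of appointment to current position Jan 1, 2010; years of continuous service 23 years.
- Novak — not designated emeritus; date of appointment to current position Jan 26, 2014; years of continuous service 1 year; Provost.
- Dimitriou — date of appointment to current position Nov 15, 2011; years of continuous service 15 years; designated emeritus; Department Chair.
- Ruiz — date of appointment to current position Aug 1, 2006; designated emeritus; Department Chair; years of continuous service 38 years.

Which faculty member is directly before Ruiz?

By current position: Horvat, Reyes and Novak (Provost); then Ruiz, Baptiste, Okafor and Dimitriou (Department Chair).
Horvat, Reyes and Novak are each not designated emeritus, so the next rule applies.
Among Horvat, Reyes and Novak, by date of appointment to current position (earlier first): Horvat (Jul 10, 2009) before Reyes (Jan 1, 2010) before Novak (Jan 26, 2014).
Ruiz, Baptiste, Okafor and Dimitriou are each designated emeritus, so the next rule applies.
Among Ruiz, Baptiste, Okafor and Dimitriou, by date of appointment to current position (earlier first): Ruiz (Aug 1, 2006) before Baptiste (Dec 20, 2009) before Okafor (Feb 7, 2011) before Dimitriou (Nov 15, 2011).
Order: Horvat, Reyes, Novak, Ruiz, Baptiste, Okafor, Dimitriou.

Novak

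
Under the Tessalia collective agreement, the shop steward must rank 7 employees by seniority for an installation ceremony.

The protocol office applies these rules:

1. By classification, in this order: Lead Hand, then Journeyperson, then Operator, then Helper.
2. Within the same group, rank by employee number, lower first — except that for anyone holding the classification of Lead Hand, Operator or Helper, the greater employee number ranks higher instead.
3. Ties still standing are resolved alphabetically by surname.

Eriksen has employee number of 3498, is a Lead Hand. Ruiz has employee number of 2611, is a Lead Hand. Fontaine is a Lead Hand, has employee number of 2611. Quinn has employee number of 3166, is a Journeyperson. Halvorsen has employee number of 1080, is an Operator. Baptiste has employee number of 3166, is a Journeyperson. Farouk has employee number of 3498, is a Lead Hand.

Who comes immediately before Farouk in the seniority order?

Eriksen

By classification: Eriksen, Farouk, Fontaine and Ruiz (Lead Hand); then Baptiste and Quinn (Journeyperson); then Halvorsen (Operator).
Among Eriksen, Farouk, Fontaine and Ruiz, by employee number (higher first) (reversed rule for this group): Eriksen and Farouk (3498) before Fontaine and Ruiz (2611).
Among Eriksen and Farouk, alphabetically by surname: Eriksen before Farouk.
Among Fontaine and Ruiz, alphabetically by surname: Fontaine before Ruiz.
Baptiste and Quinn both have employee number 3166, so the next rule applies.
Among Baptiste and Quinn, alphabetically by surname: Baptiste before Quinn.
Order: Eriksen, Farouk, Fontaine, Ruiz, Baptiste, Quinn, Halvorsen.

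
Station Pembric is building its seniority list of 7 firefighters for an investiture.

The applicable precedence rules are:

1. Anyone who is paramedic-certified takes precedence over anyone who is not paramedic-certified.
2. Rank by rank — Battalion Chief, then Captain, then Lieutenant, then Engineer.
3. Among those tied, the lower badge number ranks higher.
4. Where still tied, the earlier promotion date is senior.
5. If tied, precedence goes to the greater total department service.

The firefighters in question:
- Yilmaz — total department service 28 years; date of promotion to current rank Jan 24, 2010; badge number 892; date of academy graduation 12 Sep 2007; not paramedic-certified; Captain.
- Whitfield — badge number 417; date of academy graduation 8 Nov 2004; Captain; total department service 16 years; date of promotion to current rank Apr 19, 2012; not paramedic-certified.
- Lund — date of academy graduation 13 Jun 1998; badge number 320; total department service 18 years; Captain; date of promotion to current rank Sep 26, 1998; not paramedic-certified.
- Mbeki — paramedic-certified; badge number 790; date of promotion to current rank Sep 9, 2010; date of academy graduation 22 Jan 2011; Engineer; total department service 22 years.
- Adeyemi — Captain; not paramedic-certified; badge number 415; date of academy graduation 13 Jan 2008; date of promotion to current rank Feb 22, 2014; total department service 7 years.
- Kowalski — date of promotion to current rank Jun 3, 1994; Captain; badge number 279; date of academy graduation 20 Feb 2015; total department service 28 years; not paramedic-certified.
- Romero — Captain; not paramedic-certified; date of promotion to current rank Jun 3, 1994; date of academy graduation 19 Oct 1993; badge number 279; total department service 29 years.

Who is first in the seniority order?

Mbeki

By the first rule: Mbeki (paramedic-certified); then Romero, Kowalski, Lund, Adeyemi, Whitfield and Yilmaz (each not paramedic-certified).
Romero, Kowalski, Lund, Adeyemi, Whitfield and Yilmaz are each Captain, so the next rule applies.
Among Romero, Kowalski, Lund, Adeyemi, Whitfield and Yilmaz, by badge number (lower first): Romero and Kowalski (279) before Lund (320) before Adeyemi (415) before Whitfield (417) before Yilmaz (892).
Romero and Kowalski both have date of promotion to current rank Jun 3, 1994, so the next rule applies.
Among Romero and Kowalski, by total department service (higher first): Romero (29 years) before Kowalski (28 years).
Order: Mbeki, Romero, Kowalski, Lund, Adeyemi, Whitfield, Yilmaz.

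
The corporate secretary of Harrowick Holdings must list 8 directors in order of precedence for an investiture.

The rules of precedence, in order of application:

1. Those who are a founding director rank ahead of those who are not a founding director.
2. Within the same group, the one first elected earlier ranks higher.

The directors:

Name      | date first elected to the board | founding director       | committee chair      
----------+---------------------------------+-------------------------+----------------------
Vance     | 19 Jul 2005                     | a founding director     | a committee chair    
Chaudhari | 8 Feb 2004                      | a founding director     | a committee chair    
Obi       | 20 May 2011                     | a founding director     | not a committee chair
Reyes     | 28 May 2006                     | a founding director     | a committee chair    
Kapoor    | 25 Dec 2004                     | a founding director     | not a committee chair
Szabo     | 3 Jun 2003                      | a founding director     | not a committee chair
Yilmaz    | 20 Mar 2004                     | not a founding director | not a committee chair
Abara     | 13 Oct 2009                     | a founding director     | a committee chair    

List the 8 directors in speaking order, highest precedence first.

Szabo, Chaudhari, Kapoor, Vance, Reyes, Abara, Obi, Yilmaz

By the first rule: Szabo, Chaudhari, Kapoor, Vance, Reyes, Abara and Obi (each a founding director); then Yilmaz (not a founding director).
Among Szabo, Chaudhari, Kapoor, Vance, Reyes, Abara and Obi, by date first elected to the board (earlier first): Szabo (3 Jun 2003) before Chaudhari (8 Feb 2004) before Kapoor (25 Dec 2004) before Vance (19 Jul 2005) before Reyes (28 May 2006) before Abara (13 Oct 2009) before Obi (20 May 2011).
Full order: Szabo, Chaudhari, Kapoor, Vance, Reyes, Abara, Obi, Yilmaz.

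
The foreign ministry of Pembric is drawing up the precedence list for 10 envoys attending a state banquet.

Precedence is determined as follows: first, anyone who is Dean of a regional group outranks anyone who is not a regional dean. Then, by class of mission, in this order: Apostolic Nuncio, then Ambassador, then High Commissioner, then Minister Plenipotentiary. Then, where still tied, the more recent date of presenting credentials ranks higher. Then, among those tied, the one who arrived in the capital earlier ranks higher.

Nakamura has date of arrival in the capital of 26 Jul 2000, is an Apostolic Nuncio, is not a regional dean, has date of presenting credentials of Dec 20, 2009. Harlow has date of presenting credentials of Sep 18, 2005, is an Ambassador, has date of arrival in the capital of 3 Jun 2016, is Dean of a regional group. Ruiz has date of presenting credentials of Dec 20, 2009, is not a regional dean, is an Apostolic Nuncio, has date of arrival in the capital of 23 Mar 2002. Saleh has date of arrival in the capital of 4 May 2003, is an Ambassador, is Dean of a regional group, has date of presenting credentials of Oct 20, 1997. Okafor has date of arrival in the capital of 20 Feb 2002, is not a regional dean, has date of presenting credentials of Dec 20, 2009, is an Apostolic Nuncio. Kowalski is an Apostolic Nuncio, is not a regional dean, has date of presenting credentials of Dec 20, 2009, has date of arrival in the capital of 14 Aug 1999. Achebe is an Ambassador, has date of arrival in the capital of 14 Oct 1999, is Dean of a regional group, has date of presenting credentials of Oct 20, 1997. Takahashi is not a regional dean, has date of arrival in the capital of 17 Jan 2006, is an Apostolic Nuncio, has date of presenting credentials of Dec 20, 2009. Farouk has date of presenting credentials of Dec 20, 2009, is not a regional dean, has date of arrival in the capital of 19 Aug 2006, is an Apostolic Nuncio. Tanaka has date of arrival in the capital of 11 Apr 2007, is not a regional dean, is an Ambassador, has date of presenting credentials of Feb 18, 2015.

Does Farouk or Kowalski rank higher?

Kowalski

By the first rule: Harlow, Achebe and Saleh (each Dean of a regional group); then Kowalski, Nakamura, Okafor, Ruiz, Takahashi, Farouk and Tanaka (each not a regional dean).
Harlow, Achebe and Saleh are each Ambassador, so the next rule applies.
Among Harlow, Achebe and Saleh, by date of presenting credentials (later first): Harlow (Sep 18, 2005) before Achebe and Saleh (Oct 20, 1997).
Among Achebe and Saleh, by date of arrival in the capital (earlier first): Achebe (14 Oct 1999) before Saleh (4 May 2003).
Among Kowalski, Nakamura, Okafor, Ruiz, Takahashi, Farouk and Tanaka, by class of mission: Kowalski, Nakamura, Okafor, Ruiz, Takahashi and Farouk (Apostolic Nuncio) before Tanaka (Ambassador).
Kowalski, Nakamura, Okafor, Ruiz, Takahashi and Farouk all have date of presenting credentials Dec 20, 2009, so the next rule applies.
Among Kowalski, Nakamura, Okafor, Ruiz, Takahashi and Farouk, by date of arrival in the capital (earlier first): Kowalski (14 Aug 1999) before Nakamura (26 Jul 2000) before Okafor (20 Feb 2002) before Ruiz (23 Mar 2002) before Takahashi (17 Jan 2006) before Farouk (19 Aug 2006).
So Kowalski takes precedence.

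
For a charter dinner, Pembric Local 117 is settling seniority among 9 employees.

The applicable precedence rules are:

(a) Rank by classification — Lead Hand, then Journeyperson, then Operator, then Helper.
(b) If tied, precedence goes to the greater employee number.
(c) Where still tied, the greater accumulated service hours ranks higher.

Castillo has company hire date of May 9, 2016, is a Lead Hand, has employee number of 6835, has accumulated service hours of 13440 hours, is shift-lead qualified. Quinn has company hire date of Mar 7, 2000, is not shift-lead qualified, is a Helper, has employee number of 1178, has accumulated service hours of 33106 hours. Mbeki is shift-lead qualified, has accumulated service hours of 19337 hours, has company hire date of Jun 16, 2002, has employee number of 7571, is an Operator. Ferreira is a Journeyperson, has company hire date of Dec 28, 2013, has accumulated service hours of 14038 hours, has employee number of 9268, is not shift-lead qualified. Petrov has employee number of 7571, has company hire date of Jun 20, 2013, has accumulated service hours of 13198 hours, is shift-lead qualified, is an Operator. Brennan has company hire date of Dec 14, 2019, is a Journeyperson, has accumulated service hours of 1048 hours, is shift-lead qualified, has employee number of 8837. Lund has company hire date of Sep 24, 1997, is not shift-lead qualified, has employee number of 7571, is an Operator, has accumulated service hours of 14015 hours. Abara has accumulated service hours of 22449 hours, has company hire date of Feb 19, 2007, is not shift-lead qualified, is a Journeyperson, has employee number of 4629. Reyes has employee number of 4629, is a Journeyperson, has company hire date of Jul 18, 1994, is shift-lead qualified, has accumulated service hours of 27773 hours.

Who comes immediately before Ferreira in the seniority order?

Castillo

By classification: Castillo (Lead Hand); then Ferreira, Brennan, Reyes and Abara (Journeyperson); then Mbeki, Lund and Petrov (Operator); then Quinn (Helper).
Among Ferreira, Brennan, Reyes and Abara, by employee number (higher first): Ferreira (9268) before Brennan (8837) before Reyes and Abara (4629).
Among Reyes and Abara, by accumulated service hours (higher first): Reyes (27773 hours) before Abara (22449 hours).
Mbeki, Lund and Petrov all have employee number 7571, so the next rule applies.
Among Mbeki, Lund and Petrov, by accumulated service hours (higher first): Mbeki (19337 hours) before Lund (14015 hours) before Petrov (13198 hours).
Order: Castillo, Ferreira, Brennan, Reyes, Abara, Mbeki, Lund, Petrov, Quinn.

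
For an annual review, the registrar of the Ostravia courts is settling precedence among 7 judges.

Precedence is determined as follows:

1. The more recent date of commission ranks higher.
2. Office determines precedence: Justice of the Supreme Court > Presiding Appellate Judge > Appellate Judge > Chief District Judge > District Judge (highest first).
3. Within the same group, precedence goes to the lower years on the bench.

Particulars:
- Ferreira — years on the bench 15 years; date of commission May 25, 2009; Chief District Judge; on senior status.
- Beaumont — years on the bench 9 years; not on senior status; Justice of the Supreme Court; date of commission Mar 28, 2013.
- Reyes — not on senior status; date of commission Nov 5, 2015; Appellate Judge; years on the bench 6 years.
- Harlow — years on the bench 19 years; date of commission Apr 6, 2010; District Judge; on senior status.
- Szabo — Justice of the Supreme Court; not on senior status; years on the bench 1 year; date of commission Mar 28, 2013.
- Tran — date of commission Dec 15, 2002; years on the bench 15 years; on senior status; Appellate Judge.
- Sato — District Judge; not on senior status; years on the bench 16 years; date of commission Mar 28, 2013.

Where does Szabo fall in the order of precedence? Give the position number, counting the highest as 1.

By date of commission (later first): Reyes (Nov 5, 2015); then Szabo, Beaumont and Sato (each Mar 28, 2013); then Harlow (Apr 6, 2010); then Ferreira (May 25, 2009); then Tran (Dec 15, 2002).
Among Szabo, Beaumont and Sato, by office: Szabo and Beaumont (Justice of the Supreme Court) before Sato (District Judge).
Among Szabo and Beaumont, by years on the bench (lower first): Szabo (1 year) before Beaumont (9 years).
Order: Reyes, Szabo, Beaumont, Sato, Harlow, Ferreira, Tran. So position 2.

2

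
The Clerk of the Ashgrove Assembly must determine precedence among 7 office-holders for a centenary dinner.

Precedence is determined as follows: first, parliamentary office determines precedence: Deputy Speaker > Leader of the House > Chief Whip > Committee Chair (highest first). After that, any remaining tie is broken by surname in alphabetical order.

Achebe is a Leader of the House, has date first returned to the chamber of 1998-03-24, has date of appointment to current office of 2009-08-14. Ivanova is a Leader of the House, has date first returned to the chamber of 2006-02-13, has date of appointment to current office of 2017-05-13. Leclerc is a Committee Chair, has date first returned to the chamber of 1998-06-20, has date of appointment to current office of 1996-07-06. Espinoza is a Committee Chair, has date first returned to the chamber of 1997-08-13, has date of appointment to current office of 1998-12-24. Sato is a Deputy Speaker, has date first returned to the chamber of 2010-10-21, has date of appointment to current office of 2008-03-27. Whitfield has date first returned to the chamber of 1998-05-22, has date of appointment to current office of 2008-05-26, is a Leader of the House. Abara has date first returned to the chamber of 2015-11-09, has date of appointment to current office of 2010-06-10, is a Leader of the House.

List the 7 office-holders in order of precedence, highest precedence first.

Sato, Abara, Achebe, Ivanova, Whitfield, Espinoza, Leclerc

By parliamentary office: Sato (Deputy Speaker); then Abara, Achebe, Ivanova and Whitfield (Leader of the House); then Espinoza and Leclerc (Committee Chair).
Among Abara, Achebe, Ivanova and Whitfield, alphabetically by surname: Abara before Achebe before Ivanova before Whitfield.
Among Espinoza and Leclerc, alphabetically by surname: Espinoza before Leclerc.
Full order: Sato, Abara, Achebe, Ivanova, Whitfield, Espinoza, Leclerc.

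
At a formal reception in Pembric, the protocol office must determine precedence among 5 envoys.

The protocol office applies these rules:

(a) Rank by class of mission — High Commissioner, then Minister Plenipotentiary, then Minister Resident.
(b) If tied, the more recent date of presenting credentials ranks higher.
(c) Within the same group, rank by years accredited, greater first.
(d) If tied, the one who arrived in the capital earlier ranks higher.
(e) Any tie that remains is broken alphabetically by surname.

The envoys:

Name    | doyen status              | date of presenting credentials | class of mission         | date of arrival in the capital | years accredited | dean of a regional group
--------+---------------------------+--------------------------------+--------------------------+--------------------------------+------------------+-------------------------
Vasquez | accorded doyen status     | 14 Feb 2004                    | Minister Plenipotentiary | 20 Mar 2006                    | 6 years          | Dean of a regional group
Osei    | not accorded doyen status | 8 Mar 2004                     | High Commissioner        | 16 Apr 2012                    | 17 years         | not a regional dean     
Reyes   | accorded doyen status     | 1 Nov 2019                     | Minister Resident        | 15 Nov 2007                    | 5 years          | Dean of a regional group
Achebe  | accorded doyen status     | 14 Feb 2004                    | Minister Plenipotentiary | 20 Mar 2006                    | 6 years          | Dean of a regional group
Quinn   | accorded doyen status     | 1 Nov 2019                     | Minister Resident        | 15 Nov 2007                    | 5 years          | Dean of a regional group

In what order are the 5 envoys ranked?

Osei, Achebe, Vasquez, Quinn, Reyes

By class of mission: Osei (High Commissioner); then Achebe and Vasquez (Minister Plenipotentiary); then Quinn and Reyes (Minister Resident).
Achebe and Vasquez both have date of presenting credentials 14 Feb 2004, so the next rule applies.
Achebe and Vasquez both have years accredited 6 years, so the next rule applies.
Achebe and Vasquez both have date of arrival in the capital 20 Mar 2006, so the next rule applies.
Among Achebe and Vasquez, alphabetically by surname: Achebe before Vasquez.
Quinn and Reyes both have date of presenting credentials 1 Nov 2019, so the next rule applies.
Quinn and Reyes both have years accredited 5 years, so the next rule applies.
Quinn and Reyes both have date of arrival in the capital 15 Nov 2007, so the next rule applies.
Among Quinn and Reyes, alphabetically by surname: Quinn before Reyes.
Full order: Osei, Achebe, Vasquez, Quinn, Reyes.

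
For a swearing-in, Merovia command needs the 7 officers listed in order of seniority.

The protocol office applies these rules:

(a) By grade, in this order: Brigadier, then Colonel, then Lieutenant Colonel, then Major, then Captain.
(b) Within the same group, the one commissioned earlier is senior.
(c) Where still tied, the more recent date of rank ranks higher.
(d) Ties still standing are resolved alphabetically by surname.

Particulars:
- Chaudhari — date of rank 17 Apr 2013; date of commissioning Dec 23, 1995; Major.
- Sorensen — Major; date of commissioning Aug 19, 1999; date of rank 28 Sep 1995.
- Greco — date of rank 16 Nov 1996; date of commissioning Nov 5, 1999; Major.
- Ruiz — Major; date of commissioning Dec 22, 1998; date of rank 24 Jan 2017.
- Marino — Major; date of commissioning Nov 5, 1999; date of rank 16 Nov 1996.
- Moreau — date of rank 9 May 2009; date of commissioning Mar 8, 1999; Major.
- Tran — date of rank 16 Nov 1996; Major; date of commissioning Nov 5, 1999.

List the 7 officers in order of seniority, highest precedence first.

By grade: Chaudhari, Ruiz, Moreau, Sorensen, Greco, Marino and Tran (Major).
Among Chaudhari, Ruiz, Moreau, Sorensen, Greco, Marino and Tran, by date of commissioning (earlier first): Chaudhari (Dec 23, 1995) before Ruiz (Dec 22, 1998) before Moreau (Mar 8, 1999) before Sorensen (Aug 19, 1999) before Greco, Marino and Tran (Nov 5, 1999).
Greco, Marino and Tran all have date of rank 16 Nov 1996, so the next rule applies.
Among Greco, Marino and Tran, alphabetically by surname: Greco before Marino before Tran.
Full order: Chaudhari, Ruiz, Moreau, Sorensen, Greco, Marino, Tran.

Chaudhari, Ruiz, Moreau, Sorensen, Greco, Marino, Tran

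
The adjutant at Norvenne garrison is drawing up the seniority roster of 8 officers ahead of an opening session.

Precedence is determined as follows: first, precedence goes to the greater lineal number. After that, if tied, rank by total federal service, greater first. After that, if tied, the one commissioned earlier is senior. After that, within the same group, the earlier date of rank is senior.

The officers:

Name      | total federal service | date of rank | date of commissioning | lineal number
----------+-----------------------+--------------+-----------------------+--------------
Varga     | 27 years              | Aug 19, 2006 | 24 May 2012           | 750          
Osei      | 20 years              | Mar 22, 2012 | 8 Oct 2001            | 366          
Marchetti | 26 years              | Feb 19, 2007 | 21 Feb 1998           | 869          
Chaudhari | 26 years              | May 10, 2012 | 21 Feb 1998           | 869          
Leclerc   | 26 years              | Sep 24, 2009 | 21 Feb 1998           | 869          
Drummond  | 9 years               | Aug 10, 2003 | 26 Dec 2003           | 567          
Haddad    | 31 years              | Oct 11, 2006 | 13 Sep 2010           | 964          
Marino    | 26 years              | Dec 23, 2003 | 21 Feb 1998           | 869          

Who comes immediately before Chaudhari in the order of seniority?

By lineal number (higher first): Haddad (964); then Marino, Marchetti, Leclerc and Chaudhari (each 869); then Varga (750); then Drummond (567); then Osei (366).
Marino, Marchetti, Leclerc and Chaudhari all have total federal service 26 years, so the next rule applies.
Marino, Marchetti, Leclerc and Chaudhari all have date of commissioning 21 Feb 1998, so the next rule applies.
Among Marino, Marchetti, Leclerc and Chaudhari, by date of rank (earlier first): Marino (Dec 23, 2003) before Marchetti (Feb 19, 2007) before Leclerc (Sep 24, 2009) before Chaudhari (May 10, 2012).
Order: Haddad, Marino, Marchetti, Leclerc, Chaudhari, Varga, Drummond, Osei.

Leclerc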